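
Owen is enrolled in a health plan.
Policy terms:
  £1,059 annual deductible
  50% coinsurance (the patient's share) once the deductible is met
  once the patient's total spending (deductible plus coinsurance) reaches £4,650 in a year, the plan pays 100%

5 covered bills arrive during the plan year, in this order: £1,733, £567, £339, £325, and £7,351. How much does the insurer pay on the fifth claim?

£4,712.50

Bill 1, £1,733: £1,059 to deductible, leaving £674; 50% of £674 = £337. Patient owes £1,396 (running OOP £1,396). Plan pays £1,733 − £1,396 = £337.
Bill 2, £567: 50% coinsurance on £567 = £283.50. Patient pays £283.50; OOP now £1,679.50. Insurer: £567 − £283.50 = £283.50.
Bill 3, £339: deductible already satisfied, so patient's share is 50% × £339 = £169.50. Patient pays £169.50; OOP now £1,849. Insurer: £339 − £169.50 = £169.50.
Bill 4, £325: deductible met; 50% of £325 = £162.50. Cost to patient: £162.50. OOP to date £2,011.50. Plan pays £325 − £162.50 = £162.50.
Bill 5, £7,351: deductible met; 50% of £7,351 = £3,675.50. OOP would hit £5,687 > £4,650, so the cap limits the patient to £4,650 − £2,011.50 = £2,638.50. Insurer: £7,351 − £2,638.50 = £4,712.50.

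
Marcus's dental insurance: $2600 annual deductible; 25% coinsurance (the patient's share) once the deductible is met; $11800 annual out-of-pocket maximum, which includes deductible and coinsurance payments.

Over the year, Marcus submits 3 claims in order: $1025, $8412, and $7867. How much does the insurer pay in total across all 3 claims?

Claim 1 ($1025): all of it applies to the deductible. Cost to patient: $1025. OOP to date $1025. Plan pays $1025 − $1025 = $0.
Claim 2 ($8412): $1575 finishes the deductible; $6837 goes to coinsurance; 25% of $6837 = $1709.25. Patient pays $3284.25; OOP now $4309.25. Insurer: $8412 − $3284.25 = $5127.75.
Claim 3 ($7867): deductible already satisfied, so patient's share is 25% × $7867 = $1966.75. Patient owes $1966.75 (running OOP $6276). Plan pays $7867 − $1966.75 = $5900.25.
Insurer total: $0 + $5127.75 + $5900.25 = $11028.

$11028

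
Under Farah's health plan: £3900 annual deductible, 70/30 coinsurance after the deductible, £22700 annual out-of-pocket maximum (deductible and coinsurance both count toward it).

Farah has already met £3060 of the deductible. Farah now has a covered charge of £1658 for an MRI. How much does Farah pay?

Remaining deductible: £3900 − £3060 = £840.
The remaining £818 (= £1658 − £840) moves to coinsurance.
Patient's 30% share of £818 is £245.40.
So the patient owes £840 + £245.40 = £1085.40 before any cap.
Cumulative spending £3060 + £1085.40 = £4145.40 stays under the £22700 maximum.

£1085.40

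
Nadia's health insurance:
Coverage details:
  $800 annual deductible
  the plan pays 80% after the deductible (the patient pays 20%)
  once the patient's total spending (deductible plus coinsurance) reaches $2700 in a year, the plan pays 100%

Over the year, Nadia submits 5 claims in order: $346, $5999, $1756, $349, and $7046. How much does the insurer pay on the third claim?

$1404.80

Claim 1 — $346: all of it applies to the deductible. Cost to patient: $346. OOP to date $346. Plan pays $346 − $346 = $0.
Claim 2 — $5999: $454 to deductible, leaving $5545; patient's 20% is $1109. Patient pays $1563; OOP now $1909. Plan pays $5999 − $1563 = $4436.
Claim 3 — $1756: 20% coinsurance on $1756 = $351.20. Cost to patient: $351.20. OOP to date $2260.20. Plan pays $1756 − $351.20 = $1404.80.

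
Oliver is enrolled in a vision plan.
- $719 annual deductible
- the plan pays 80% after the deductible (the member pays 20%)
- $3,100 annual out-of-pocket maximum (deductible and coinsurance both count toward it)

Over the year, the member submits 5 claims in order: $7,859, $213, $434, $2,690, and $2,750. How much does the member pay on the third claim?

$86.80

Bill 1, $7,859: deductible takes $719, $7,140 remains; 20% of $7,140 = $1,428. Member owes $2,147 (running OOP $2,147).
Bill 2, $213: deductible met; 20% of $213 = $42.60. Cost to member: $42.60. OOP to date $2,189.60.
Bill 3, $434: deductible met; 20% of $434 = $86.80. Member pays $86.80; OOP now $2,276.40.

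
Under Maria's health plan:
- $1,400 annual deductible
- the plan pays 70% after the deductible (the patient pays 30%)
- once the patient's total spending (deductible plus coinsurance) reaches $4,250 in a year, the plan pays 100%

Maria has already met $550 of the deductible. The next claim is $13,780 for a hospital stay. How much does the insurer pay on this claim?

$10,080

Deductible still to meet: $1,400 − $550 = $850.
The remaining $12,930 (= $13,780 − $850) moves to coinsurance.
30% of $12,930 = $3,879 falls to the patient.
Patient responsibility before any cap: $850 + $3,879 = $4,729.
Year-to-date out-of-pocket would reach $550 + $4,729 = $5,279, above the $4,250 maximum, so the patient pays only $4,250 − $550 = $3,700.
The insurer covers the remainder: $13,780 − $3,700 = $10,080.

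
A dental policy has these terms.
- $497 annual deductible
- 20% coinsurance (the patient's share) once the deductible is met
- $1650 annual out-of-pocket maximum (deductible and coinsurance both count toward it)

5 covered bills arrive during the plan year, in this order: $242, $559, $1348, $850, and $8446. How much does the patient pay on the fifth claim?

$652.60

Bill 1, $242: fully absorbed by the deductible. Patient pays $242; OOP now $242.
Bill 2, $559: $255 to deductible, leaving $304; patient's 20% is $60.80. Cost to patient: $315.80. OOP to date $557.80.
Bill 3, $1348: 20% coinsurance on $1348 = $269.60. Patient pays $269.60; OOP now $827.40.
Bill 4, $850: deductible met; 20% of $850 = $170. Cost to patient: $170. OOP to date $997.40.
Bill 5, $8446: 20% coinsurance on $8446 = $1689.20. Adding that to $997.40 gives $2686.60, past the $1650 cap; patient pays only $1650 − $997.40 = $652.60.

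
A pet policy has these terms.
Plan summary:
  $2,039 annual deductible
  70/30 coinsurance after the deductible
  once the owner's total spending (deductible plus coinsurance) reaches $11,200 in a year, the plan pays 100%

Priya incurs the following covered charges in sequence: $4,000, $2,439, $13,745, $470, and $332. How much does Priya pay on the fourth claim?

#1 ($4,000): $2,039 to deductible, leaving $1,961; 30% of $1,961 = $588.30. Owner pays $2,627.30; OOP now $2,627.30.
#2 ($2,439): 30% coinsurance on $2,439 = $731.70. Owner owes $731.70 (running OOP $3,359).
#3 ($13,745): 30% coinsurance on $13,745 = $4,123.50. Cost to owner: $4,123.50. OOP to date $7,482.50.
#4 ($470): deductible already satisfied, so owner's share is 30% × $470 = $141. Owner owes $141 (running OOP $7,623.50).

$141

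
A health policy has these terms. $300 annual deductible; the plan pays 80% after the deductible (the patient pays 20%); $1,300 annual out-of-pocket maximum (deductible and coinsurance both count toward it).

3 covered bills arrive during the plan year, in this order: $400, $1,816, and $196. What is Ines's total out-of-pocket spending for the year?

#1 ($400): $300 finishes the deductible; $100 goes to coinsurance; patient's 20% is $20. Patient pays $320; OOP now $320.
#2 ($1,816): deductible met; 20% of $1,816 = $363.20. Patient owes $363.20 (running OOP $683.20).
#3 ($196): deductible met; 20% of $196 = $39.20. Patient pays $39.20; OOP now $722.40.
Total paid by the patient: $320 + $363.20 + $39.20 = $722.40.

$722.40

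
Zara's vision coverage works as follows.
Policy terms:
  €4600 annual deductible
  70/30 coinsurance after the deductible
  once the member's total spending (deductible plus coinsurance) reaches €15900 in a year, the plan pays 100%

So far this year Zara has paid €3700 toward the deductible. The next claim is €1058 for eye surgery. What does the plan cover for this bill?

€110.60

Deductible still to meet: €4600 − €3700 = €900.
After the €900 deductible portion, €1058 − €900 = €158 is subject to coinsurance.
Coinsurance: €158 × 30% = €47.40.
So the member owes €900 + €47.40 = €947.40 before any cap.
Cumulative spending €3700 + €947.40 = €4647.40 stays under the €15900 maximum.
The insurer covers the remainder: €1058 − €947.40 = €110.60.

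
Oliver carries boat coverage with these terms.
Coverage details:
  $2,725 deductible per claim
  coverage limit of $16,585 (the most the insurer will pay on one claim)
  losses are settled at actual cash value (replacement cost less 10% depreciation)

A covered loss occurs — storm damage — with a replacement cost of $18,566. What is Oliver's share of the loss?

$4,581.60

At 10% depreciation, ACV = $18,566 − $1,856.60 = $16,709.40.
After the deductible, $16,709.40 − $2,725 = $13,984.40 remains.
$13,984.40 is within the $16,585 limit, so the insurer pays $13,984.40.
Out of pocket: $18,566 − $13,984.40 = $4,581.60.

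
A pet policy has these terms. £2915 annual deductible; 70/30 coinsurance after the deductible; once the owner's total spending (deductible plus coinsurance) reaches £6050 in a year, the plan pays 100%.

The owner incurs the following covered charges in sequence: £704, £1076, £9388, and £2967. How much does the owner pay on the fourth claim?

#1 (£704): all of it applies to the deductible. Owner pays £704; OOP now £704.
#2 (£1076): fully absorbed by the deductible. Owner owes £1076 (running OOP £1780).
#3 (£9388): £1135 to deductible, leaving £8253; coinsurance £8253 × 30% = £2475.90. Owner owes £3610.90 (running OOP £5390.90).
#4 (£2967): deductible met; 30% of £2967 = £890.10. OOP would hit £6281 > £6050, so the cap limits the owner to £6050 − £5390.90 = £659.10.

£659.10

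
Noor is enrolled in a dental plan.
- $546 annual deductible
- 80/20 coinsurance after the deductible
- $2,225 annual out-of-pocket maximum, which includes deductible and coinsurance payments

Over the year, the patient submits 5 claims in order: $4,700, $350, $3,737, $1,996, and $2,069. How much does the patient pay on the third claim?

#1 ($4,700): deductible takes $546, $4,154 remains; 20% of $4,154 = $830.80. Patient pays $1,376.80; OOP now $1,376.80.
#2 ($350): 20% coinsurance on $350 = $70. Cost to patient: $70. OOP to date $1,446.80.
#3 ($3,737): deductible met; 20% of $3,737 = $747.40. Patient owes $747.40 (running OOP $2,194.20).

$747.40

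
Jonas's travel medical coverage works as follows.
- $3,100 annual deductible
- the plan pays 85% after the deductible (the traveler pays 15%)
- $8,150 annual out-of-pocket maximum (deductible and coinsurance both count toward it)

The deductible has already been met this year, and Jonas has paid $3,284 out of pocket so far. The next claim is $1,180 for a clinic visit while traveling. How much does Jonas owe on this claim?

With the deductible met, the entire $1,180 is subject to coinsurance.
Traveler's 15% share of $1,180 is $177.
Total out-of-pocket so far would be $3,284 + $177 = $3,461, below the $8,150 cap — no reduction.

$177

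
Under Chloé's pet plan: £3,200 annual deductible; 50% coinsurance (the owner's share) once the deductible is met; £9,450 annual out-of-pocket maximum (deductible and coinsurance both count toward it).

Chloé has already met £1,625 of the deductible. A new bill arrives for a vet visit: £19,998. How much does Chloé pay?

£1,625 of the £3,200 deductible is already met, leaving £1,575.
That leaves £19,998 − £1,575 = £18,423 for coinsurance.
Owner's 50% share of £18,423 is £9,211.50.
Owner responsibility before any cap: £1,575 + £9,211.50 = £10,786.50.
That would bring total out-of-pocket to £12,411.50, past the £9,450 cap. The owner is capped at £9,450 − £1,625 = £7,825 on this claim.

£7,825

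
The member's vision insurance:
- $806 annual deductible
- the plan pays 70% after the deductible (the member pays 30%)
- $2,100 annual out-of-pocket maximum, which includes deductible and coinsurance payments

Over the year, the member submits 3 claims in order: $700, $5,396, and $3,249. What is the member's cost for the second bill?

$1,400

#1 ($700): entire amount goes to the deductible. Member owes $700 (running OOP $700).
#2 ($5,396): $106 to deductible, leaving $5,290; 30% of $5,290 = $1,587. Deductible plus coinsurance: $106 + $1,587 = $1,693. That would push OOP to $2,393, over the $2,100 cap, so member pays $2,100 − $700 = $1,400.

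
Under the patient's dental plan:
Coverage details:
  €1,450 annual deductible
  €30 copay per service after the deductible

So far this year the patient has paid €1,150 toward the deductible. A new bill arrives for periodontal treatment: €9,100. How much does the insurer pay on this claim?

Deductible still to meet: €1,450 − €1,150 = €300.
That leaves €9,100 − €300 = €8,800 for the copay.
Copay on this service: €30.
So the patient owes €300 + €30 = €330.
Insurer pays the balance: €9,100 − €330 = €8,770.

€8,770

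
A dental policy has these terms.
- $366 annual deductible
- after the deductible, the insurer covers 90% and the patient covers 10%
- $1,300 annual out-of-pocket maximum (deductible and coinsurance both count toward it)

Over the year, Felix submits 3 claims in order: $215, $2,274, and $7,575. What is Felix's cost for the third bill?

Claim 1 — $215: all of it applies to the deductible. Patient pays $215; OOP now $215.
Claim 2 — $2,274: deductible takes $151, $2,123 remains; coinsurance $2,123 × 10% = $212.30. Cost to patient: $363.30. OOP to date $578.30.
Claim 3 — $7,575: deductible met; 10% of $7,575 = $757.50. Adding that to $578.30 gives $1,335.80, past the $1,300 cap; patient pays only $1,300 − $578.30 = $721.70.

$721.70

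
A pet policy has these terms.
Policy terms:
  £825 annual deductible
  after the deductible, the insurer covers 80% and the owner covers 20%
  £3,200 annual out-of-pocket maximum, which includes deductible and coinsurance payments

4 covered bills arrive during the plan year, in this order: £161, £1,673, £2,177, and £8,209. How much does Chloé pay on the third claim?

£435.40

Bill 1, £161: entire amount goes to the deductible. Owner pays £161; OOP now £161.
Bill 2, £1,673: £664 finishes the deductible; £1,009 goes to coinsurance; 20% of £1,009 = £201.80. Owner pays £865.80; OOP now £1,026.80.
Bill 3, £2,177: 20% coinsurance on £2,177 = £435.40. Owner pays £435.40; OOP now £1,462.20.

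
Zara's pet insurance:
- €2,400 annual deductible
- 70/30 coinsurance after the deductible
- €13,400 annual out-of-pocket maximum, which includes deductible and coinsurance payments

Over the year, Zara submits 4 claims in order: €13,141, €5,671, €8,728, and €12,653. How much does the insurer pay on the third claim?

Claim 1 — €13,141: €2,400 finishes the deductible; €10,741 goes to coinsurance; 30% of €10,741 = €3,222.30. Cost to owner: €5,622.30. OOP to date €5,622.30. Insurer: €13,141 − €5,622.30 = €7,518.70.
Claim 2 — €5,671: deductible met; 30% of €5,671 = €1,701.30. Owner pays €1,701.30; OOP now €7,323.60. Plan pays €5,671 − €1,701.30 = €3,969.70.
Claim 3 — €8,728: deductible already satisfied, so owner's share is 30% × €8,728 = €2,618.40. Cost to owner: €2,618.40. OOP to date €9,942. Insurer: €8,728 − €2,618.40 = €6,109.60.

€6,109.60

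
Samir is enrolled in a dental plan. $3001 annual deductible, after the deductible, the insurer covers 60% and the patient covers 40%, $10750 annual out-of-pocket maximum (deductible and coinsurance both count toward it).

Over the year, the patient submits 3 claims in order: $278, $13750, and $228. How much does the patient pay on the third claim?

#1 ($278): fully absorbed by the deductible. Patient owes $278 (running OOP $278).
#2 ($13750): $2723 to deductible, leaving $11027; coinsurance $11027 × 40% = $4410.80. Patient pays $7133.80; OOP now $7411.80.
#3 ($228): deductible already satisfied, so patient's share is 40% × $228 = $91.20. Patient owes $91.20 (running OOP $7503).

$91.20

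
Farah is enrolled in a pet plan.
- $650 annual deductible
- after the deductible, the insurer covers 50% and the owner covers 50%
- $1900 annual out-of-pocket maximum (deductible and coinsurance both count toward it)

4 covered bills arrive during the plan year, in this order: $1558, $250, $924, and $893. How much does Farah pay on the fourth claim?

Claim 1 — $1558: deductible takes $650, $908 remains; coinsurance $908 × 50% = $454. Owner pays $1104; OOP now $1104.
Claim 2 — $250: 50% coinsurance on $250 = $125. Owner owes $125 (running OOP $1229).
Claim 3 — $924: deductible already satisfied, so owner's share is 50% × $924 = $462. Owner owes $462 (running OOP $1691).
Claim 4 — $893: deductible met; 50% of $893 = $446.50. Adding that to $1691 gives $2137.50, past the $1900 cap; owner pays only $1900 − $1691 = $209.

$209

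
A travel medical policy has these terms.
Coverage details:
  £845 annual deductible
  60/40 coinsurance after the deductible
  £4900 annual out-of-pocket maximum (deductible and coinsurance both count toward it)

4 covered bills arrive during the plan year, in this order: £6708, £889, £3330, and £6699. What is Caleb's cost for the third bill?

£1332

#1 (£6708): £845 finishes the deductible; £5863 goes to coinsurance; coinsurance £5863 × 40% = £2345.20. Traveler pays £3190.20; OOP now £3190.20.
#2 (£889): deductible already satisfied, so traveler's share is 40% × £889 = £355.60. Cost to traveler: £355.60. OOP to date £3545.80.
#3 (£3330): deductible already satisfied, so traveler's share is 40% × £3330 = £1332. Traveler owes £1332 (running OOP £4877.80).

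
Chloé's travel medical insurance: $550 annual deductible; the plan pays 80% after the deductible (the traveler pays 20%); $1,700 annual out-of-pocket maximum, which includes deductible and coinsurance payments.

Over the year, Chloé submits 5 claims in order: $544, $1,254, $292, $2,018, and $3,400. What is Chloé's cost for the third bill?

$58.40

Claim 1 — $544: all of it applies to the deductible. Traveler owes $544 (running OOP $544).
Claim 2 — $1,254: $6 finishes the deductible; $1,248 goes to coinsurance; coinsurance $1,248 × 20% = $249.60. Traveler pays $255.60; OOP now $799.60.
Claim 3 — $292: 20% coinsurance on $292 = $58.40. Traveler owes $58.40 (running OOP $858).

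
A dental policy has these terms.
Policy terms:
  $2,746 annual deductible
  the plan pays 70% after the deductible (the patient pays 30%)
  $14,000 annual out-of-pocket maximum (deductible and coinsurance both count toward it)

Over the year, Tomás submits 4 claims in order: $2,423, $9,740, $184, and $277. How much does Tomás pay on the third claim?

$55.20

#1 ($2,423): fully absorbed by the deductible. Patient pays $2,423; OOP now $2,423.
#2 ($9,740): $323 to deductible, leaving $9,417; patient's 30% is $2,825.10. Patient owes $3,148.10 (running OOP $5,571.10).
#3 ($184): deductible met; 30% of $184 = $55.20. Cost to patient: $55.20. OOP to date $5,626.30.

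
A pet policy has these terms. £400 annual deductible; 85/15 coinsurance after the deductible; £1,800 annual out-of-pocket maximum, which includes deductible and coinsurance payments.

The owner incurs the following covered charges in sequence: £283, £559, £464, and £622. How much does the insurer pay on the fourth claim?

£528.70

Claim 1 — £283: entire amount goes to the deductible. Cost to owner: £283. OOP to date £283. Insurer: £283 − £283 = £0.
Claim 2 — £559: deductible takes £117, £442 remains; coinsurance £442 × 15% = £66.30. Owner pays £183.30; OOP now £466.30. Insurer: £559 − £183.30 = £375.70.
Claim 3 — £464: deductible met; 15% of £464 = £69.60. Owner pays £69.60; OOP now £535.90. Plan pays £464 − £69.60 = £394.40.
Claim 4 — £622: deductible met; 15% of £622 = £93.30. Cost to owner: £93.30. OOP to date £629.20. Insurer: £622 − £93.30 = £528.70.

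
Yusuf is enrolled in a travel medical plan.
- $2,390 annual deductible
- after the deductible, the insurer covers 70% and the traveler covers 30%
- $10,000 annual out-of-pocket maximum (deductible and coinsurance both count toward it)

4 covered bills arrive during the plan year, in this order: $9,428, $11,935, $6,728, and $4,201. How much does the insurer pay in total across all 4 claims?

Claim 1 ($9,428): deductible takes $2,390, $7,038 remains; traveler's 30% is $2,111.40. Cost to traveler: $4,501.40. OOP to date $4,501.40. Plan pays $9,428 − $4,501.40 = $4,926.60.
Claim 2 ($11,935): deductible already satisfied, so traveler's share is 30% × $11,935 = $3,580.50. Cost to traveler: $3,580.50. OOP to date $8,081.90. Insurer: $11,935 − $3,580.50 = $8,354.50.
Claim 3 ($6,728): deductible already satisfied, so traveler's share is 30% × $6,728 = $2,018.40. OOP would hit $10,100.30 > $10,000, so the cap limits the traveler to $10,000 − $8,081.90 = $1,918.10. Insurer: $6,728 − $1,918.10 = $4,809.90.
Claim 4 ($4,201): deductible met; 30% of $4,201 = $1,260.30. OOP would hit $11,260.30 > $10,000, so the cap limits the traveler to $10,000 − $10,000 = $0. Insurer: $4,201 − $0 = $4,201.
Insurer total = bills − traveler's total = $32,292 − $10,000 = $22,292.

$22,292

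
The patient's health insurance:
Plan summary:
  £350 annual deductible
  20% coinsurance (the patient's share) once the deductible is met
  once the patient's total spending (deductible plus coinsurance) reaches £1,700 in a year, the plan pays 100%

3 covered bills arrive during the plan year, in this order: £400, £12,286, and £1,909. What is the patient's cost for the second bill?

#1 (£400): deductible takes £350, £50 remains; coinsurance £50 × 20% = £10. Cost to patient: £360. OOP to date £360.
#2 (£12,286): deductible met; 20% of £12,286 = £2,457.20. That would push OOP to £2,817.20, over the £1,700 cap, so patient pays £1,700 − £360 = £1,340.

£1,340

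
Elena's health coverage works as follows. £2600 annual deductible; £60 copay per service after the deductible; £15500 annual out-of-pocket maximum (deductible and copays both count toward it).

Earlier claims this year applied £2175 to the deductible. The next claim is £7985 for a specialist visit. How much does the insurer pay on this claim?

Remaining deductible: £2600 − £2175 = £425.
That leaves £7985 − £425 = £7560 for the copay.
Copay on this service: £60.
Patient responsibility before any cap: £425 + £60 = £485.
Year-to-date out-of-pocket becomes £2175 + £485 = £2660, still under the £15500 maximum, so no cap applies.
The plan picks up £7985 − £485 = £7500.

£7500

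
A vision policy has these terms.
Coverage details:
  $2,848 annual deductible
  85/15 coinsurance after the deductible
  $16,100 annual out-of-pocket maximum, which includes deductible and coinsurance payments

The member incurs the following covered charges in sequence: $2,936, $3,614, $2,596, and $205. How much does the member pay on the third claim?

$389.40

Claim 1 — $2,936: deductible takes $2,848, $88 remains; coinsurance $88 × 15% = $13.20. Member owes $2,861.20 (running OOP $2,861.20).
Claim 2 — $3,614: 15% coinsurance on $3,614 = $542.10. Cost to member: $542.10. OOP to date $3,403.30.
Claim 3 — $2,596: deductible already satisfied, so member's share is 15% × $2,596 = $389.40. Member owes $389.40 (running OOP $3,792.70).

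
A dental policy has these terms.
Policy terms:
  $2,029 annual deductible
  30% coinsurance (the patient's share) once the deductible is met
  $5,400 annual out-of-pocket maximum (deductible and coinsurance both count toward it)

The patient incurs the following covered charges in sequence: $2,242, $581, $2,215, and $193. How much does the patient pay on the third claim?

#1 ($2,242): $2,029 finishes the deductible; $213 goes to coinsurance; 30% of $213 = $63.90. Patient pays $2,092.90; OOP now $2,092.90.
#2 ($581): deductible already satisfied, so patient's share is 30% × $581 = $174.30. Patient pays $174.30; OOP now $2,267.20.
#3 ($2,215): 30% coinsurance on $2,215 = $664.50. Cost to patient: $664.50. OOP to date $2,931.70.

$664.50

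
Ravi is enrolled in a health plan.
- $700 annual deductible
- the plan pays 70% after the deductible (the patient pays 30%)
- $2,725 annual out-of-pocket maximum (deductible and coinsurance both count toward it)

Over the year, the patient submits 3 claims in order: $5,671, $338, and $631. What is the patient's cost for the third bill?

$189.30

Claim 1 — $5,671: $700 finishes the deductible; $4,971 goes to coinsurance; patient's 30% is $1,491.30. Patient owes $2,191.30 (running OOP $2,191.30).
Claim 2 — $338: deductible already satisfied, so patient's share is 30% × $338 = $101.40. Patient pays $101.40; OOP now $2,292.70.
Claim 3 — $631: deductible met; 30% of $631 = $189.30. Patient owes $189.30 (running OOP $2,482).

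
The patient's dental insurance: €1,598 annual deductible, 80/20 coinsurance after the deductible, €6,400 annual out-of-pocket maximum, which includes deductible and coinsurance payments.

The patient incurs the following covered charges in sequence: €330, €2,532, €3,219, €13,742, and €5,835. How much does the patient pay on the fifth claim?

Claim 1 (€330): all of it applies to the deductible. Patient owes €330 (running OOP €330).
Claim 2 (€2,532): €1,268 finishes the deductible; €1,264 goes to coinsurance; coinsurance €1,264 × 20% = €252.80. Patient owes €1,520.80 (running OOP €1,850.80).
Claim 3 (€3,219): 20% coinsurance on €3,219 = €643.80. Cost to patient: €643.80. OOP to date €2,494.60.
Claim 4 (€13,742): 20% coinsurance on €13,742 = €2,748.40. Patient pays €2,748.40; OOP now €5,243.
Claim 5 (€5,835): 20% coinsurance on €5,835 = €1,167. OOP would hit €6,410 > €6,400, so the cap limits the patient to €6,400 − €5,243 = €1,157.

€1,157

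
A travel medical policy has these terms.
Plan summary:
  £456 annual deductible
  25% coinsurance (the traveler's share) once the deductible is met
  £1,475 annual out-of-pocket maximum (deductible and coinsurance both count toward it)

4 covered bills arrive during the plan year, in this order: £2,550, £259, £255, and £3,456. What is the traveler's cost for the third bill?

£63.75

Claim 1 — £2,550: £456 to deductible, leaving £2,094; coinsurance £2,094 × 25% = £523.50. Traveler pays £979.50; OOP now £979.50.
Claim 2 — £259: deductible met; 25% of £259 = £64.75. Traveler pays £64.75; OOP now £1,044.25.
Claim 3 — £255: deductible met; 25% of £255 = £63.75. Cost to traveler: £63.75. OOP to date £1,108.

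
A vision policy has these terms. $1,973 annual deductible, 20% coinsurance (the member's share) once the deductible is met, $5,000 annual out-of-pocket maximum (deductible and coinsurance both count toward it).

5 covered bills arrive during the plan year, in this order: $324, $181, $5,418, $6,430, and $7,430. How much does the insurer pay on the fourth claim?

Bill 1, $324: fully absorbed by the deductible. Cost to member: $324. OOP to date $324. Plan pays $324 − $324 = $0.
Bill 2, $181: fully absorbed by the deductible. Cost to member: $181. OOP to date $505. Insurer: $181 − $181 = $0.
Bill 3, $5,418: $1,468 to deductible, leaving $3,950; member's 20% is $790. Member owes $2,258 (running OOP $2,763). Insurer: $5,418 − $2,258 = $3,160.
Bill 4, $6,430: 20% coinsurance on $6,430 = $1,286. Cost to member: $1,286. OOP to date $4,049. Insurer: $6,430 − $1,286 = $5,144.

$5,144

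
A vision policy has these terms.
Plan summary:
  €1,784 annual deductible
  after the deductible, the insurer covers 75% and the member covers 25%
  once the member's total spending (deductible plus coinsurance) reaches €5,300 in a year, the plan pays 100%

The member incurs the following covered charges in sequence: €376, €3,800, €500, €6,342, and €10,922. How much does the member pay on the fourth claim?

#1 (€376): entire amount goes to the deductible. Member owes €376 (running OOP €376).
#2 (€3,800): €1,408 finishes the deductible; €2,392 goes to coinsurance; coinsurance €2,392 × 25% = €598. Member pays €2,006; OOP now €2,382.
#3 (€500): 25% coinsurance on €500 = €125. Member pays €125; OOP now €2,507.
#4 (€6,342): deductible met; 25% of €6,342 = €1,585.50. Member pays €1,585.50; OOP now €4,092.50.

€1,585.50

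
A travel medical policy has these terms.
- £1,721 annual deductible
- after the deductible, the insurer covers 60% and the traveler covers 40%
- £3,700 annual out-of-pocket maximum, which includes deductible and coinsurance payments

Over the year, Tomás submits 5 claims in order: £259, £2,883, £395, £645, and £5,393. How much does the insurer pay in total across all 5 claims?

#1 (£259): entire amount goes to the deductible. Traveler owes £259 (running OOP £259). Plan pays £259 − £259 = £0.
#2 (£2,883): deductible takes £1,462, £1,421 remains; coinsurance £1,421 × 40% = £568.40. Cost to traveler: £2,030.40. OOP to date £2,289.40. Plan pays £2,883 − £2,030.40 = £852.60.
#3 (£395): deductible met; 40% of £395 = £158. Cost to traveler: £158. OOP to date £2,447.40. Plan pays £395 − £158 = £237.
#4 (£645): 40% coinsurance on £645 = £258. Traveler owes £258 (running OOP £2,705.40). Plan pays £645 − £258 = £387.
#5 (£5,393): deductible already satisfied, so traveler's share is 40% × £5,393 = £2,157.20. OOP would hit £4,862.60 > £3,700, so the cap limits the traveler to £3,700 − £2,705.40 = £994.60. Insurer: £5,393 − £994.60 = £4,398.40.
Insurer total = bills − traveler's total = £9,575 − £3,700 = £5,875.

£5,875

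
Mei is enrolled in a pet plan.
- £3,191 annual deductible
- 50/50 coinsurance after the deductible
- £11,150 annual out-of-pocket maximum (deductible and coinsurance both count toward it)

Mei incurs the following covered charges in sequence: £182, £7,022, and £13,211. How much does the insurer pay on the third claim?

Claim 1 (£182): all of it applies to the deductible. Owner owes £182 (running OOP £182). Insurer: £182 − £182 = £0.
Claim 2 (£7,022): £3,009 to deductible, leaving £4,013; 50% of £4,013 = £2,006.50. Owner pays £5,015.50; OOP now £5,197.50. Insurer: £7,022 − £5,015.50 = £2,006.50.
Claim 3 (£13,211): deductible already satisfied, so owner's share is 50% × £13,211 = £6,605.50. That would push OOP to £11,803, over the £11,150 cap, so owner pays £11,150 − £5,197.50 = £5,952.50. Insurer: £13,211 − £5,952.50 = £7,258.50.

£7,258.50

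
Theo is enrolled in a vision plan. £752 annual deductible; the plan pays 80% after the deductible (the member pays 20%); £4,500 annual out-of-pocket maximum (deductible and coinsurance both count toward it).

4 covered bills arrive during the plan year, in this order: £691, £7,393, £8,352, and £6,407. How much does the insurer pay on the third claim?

Claim 1 (£691): all of it applies to the deductible. Member owes £691 (running OOP £691). Plan pays £691 − £691 = £0.
Claim 2 (£7,393): £61 to deductible, leaving £7,332; 20% of £7,332 = £1,466.40. Cost to member: £1,527.40. OOP to date £2,218.40. Plan pays £7,393 − £1,527.40 = £5,865.60.
Claim 3 (£8,352): deductible already satisfied, so member's share is 20% × £8,352 = £1,670.40. Cost to member: £1,670.40. OOP to date £3,888.80. Plan pays £8,352 − £1,670.40 = £6,681.60.

£6,681.60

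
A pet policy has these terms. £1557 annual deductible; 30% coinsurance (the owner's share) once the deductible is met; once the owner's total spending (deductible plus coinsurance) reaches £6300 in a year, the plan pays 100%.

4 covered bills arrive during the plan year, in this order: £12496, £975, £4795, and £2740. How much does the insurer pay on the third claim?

£3626.20

#1 (£12496): £1557 to deductible, leaving £10939; coinsurance £10939 × 30% = £3281.70. Owner pays £4838.70; OOP now £4838.70. Plan pays £12496 − £4838.70 = £7657.30.
#2 (£975): deductible already satisfied, so owner's share is 30% × £975 = £292.50. Cost to owner: £292.50. OOP to date £5131.20. Plan pays £975 − £292.50 = £682.50.
#3 (£4795): deductible already satisfied, so owner's share is 30% × £4795 = £1438.50. Adding that to £5131.20 gives £6569.70, past the £6300 cap; owner pays only £6300 − £5131.20 = £1168.80. Insurer: £4795 − £1168.80 = £3626.20.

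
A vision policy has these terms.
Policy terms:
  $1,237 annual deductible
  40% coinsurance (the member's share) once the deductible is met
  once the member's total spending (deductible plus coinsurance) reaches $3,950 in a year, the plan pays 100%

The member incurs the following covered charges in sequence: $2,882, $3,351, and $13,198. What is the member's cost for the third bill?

$714.60

#1 ($2,882): $1,237 finishes the deductible; $1,645 goes to coinsurance; coinsurance $1,645 × 40% = $658. Cost to member: $1,895. OOP to date $1,895.
#2 ($3,351): deductible already satisfied, so member's share is 40% × $3,351 = $1,340.40. Member owes $1,340.40 (running OOP $3,235.40).
#3 ($13,198): 40% coinsurance on $13,198 = $5,279.20. That would push OOP to $8,514.60, over the $3,950 cap, so member pays $3,950 − $3,235.40 = $714.60.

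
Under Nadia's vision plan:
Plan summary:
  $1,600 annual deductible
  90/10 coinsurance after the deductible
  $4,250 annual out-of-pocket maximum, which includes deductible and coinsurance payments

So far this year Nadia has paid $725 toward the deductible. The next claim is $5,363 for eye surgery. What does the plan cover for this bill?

Deductible still to meet: $1,600 − $725 = $875.
That leaves $5,363 − $875 = $4,488 for coinsurance.
10% of $4,488 = $448.80 falls to the member.
That puts the member's cost at $875 + $448.80 = $1,323.80 before any cap.
Year-to-date out-of-pocket becomes $725 + $1,323.80 = $2,048.80, still under the $4,250 maximum, so no cap applies.
The insurer covers the remainder: $5,363 − $1,323.80 = $4,039.20.

$4,039.20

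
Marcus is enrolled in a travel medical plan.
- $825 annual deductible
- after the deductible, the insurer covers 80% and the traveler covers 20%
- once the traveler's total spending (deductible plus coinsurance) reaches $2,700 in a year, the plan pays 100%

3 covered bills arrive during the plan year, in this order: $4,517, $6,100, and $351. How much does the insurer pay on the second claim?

#1 ($4,517): $825 to deductible, leaving $3,692; 20% of $3,692 = $738.40. Traveler pays $1,563.40; OOP now $1,563.40. Plan pays $4,517 − $1,563.40 = $2,953.60.
#2 ($6,100): 20% coinsurance on $6,100 = $1,220. That would push OOP to $2,783.40, over the $2,700 cap, so traveler pays $2,700 − $1,563.40 = $1,136.60. Insurer: $6,100 − $1,136.60 = $4,963.40.

$4,963.40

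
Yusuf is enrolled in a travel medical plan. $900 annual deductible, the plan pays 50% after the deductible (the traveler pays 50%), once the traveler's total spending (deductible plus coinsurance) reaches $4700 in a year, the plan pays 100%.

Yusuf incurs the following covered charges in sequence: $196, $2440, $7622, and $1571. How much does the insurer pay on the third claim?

#1 ($196): entire amount goes to the deductible. Traveler owes $196 (running OOP $196). Plan pays $196 − $196 = $0.
#2 ($2440): deductible takes $704, $1736 remains; traveler's 50% is $868. Cost to traveler: $1572. OOP to date $1768. Plan pays $2440 − $1572 = $868.
#3 ($7622): deductible met; 50% of $7622 = $3811. That would push OOP to $5579, over the $4700 cap, so traveler pays $4700 − $1768 = $2932. Insurer: $7622 − $2932 = $4690.

$4690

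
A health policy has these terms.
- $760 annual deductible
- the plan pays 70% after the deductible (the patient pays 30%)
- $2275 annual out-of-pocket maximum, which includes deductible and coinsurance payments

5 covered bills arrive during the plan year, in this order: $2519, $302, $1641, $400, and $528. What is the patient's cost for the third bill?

Claim 1 ($2519): $760 to deductible, leaving $1759; coinsurance $1759 × 30% = $527.70. Cost to patient: $1287.70. OOP to date $1287.70.
Claim 2 ($302): 30% coinsurance on $302 = $90.60. Cost to patient: $90.60. OOP to date $1378.30.
Claim 3 ($1641): deductible met; 30% of $1641 = $492.30. Patient owes $492.30 (running OOP $1870.60).

$492.30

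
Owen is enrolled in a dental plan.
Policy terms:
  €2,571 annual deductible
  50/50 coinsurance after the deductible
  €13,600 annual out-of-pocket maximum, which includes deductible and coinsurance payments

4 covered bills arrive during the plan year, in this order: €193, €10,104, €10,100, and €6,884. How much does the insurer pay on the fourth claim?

#1 (€193): fully absorbed by the deductible. Patient owes €193 (running OOP €193). Insurer: €193 − €193 = €0.
#2 (€10,104): €2,378 finishes the deductible; €7,726 goes to coinsurance; patient's 50% is €3,863. Patient pays €6,241; OOP now €6,434. Plan pays €10,104 − €6,241 = €3,863.
#3 (€10,100): deductible already satisfied, so patient's share is 50% × €10,100 = €5,050. Patient pays €5,050; OOP now €11,484. Plan pays €10,100 − €5,050 = €5,050.
#4 (€6,884): deductible met; 50% of €6,884 = €3,442. That would push OOP to €14,926, over the €13,600 cap, so patient pays €13,600 − €11,484 = €2,116. Plan pays €6,884 − €2,116 = €4,768.

€4,768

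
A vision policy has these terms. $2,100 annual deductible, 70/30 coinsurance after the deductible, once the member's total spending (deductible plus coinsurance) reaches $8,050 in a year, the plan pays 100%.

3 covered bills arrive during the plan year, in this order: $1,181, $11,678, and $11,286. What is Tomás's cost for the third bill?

$2,722.30

Claim 1 — $1,181: all of it applies to the deductible. Cost to member: $1,181. OOP to date $1,181.
Claim 2 — $11,678: $919 to deductible, leaving $10,759; 30% of $10,759 = $3,227.70. Cost to member: $4,146.70. OOP to date $5,327.70.
Claim 3 — $11,286: deductible met; 30% of $11,286 = $3,385.80. OOP would hit $8,713.50 > $8,050, so the cap limits the member to $8,050 − $5,327.70 = $2,722.30.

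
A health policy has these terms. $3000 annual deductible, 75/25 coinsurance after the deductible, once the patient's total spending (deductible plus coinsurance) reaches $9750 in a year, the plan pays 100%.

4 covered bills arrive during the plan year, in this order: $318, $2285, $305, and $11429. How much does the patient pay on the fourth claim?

Claim 1 ($318): fully absorbed by the deductible. Cost to patient: $318. OOP to date $318.
Claim 2 ($2285): entire amount goes to the deductible. Cost to patient: $2285. OOP to date $2603.
Claim 3 ($305): all of it applies to the deductible. Patient owes $305 (running OOP $2908).
Claim 4 ($11429): $92 finishes the deductible; $11337 goes to coinsurance; patient's 25% is $2834.25. Cost to patient: $2926.25. OOP to date $5834.25.

$2926.25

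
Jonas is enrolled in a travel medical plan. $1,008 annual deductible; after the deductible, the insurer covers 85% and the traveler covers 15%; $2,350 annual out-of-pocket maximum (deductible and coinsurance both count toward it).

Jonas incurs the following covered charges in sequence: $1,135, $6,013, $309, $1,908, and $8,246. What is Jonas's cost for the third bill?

$46.35

#1 ($1,135): $1,008 finishes the deductible; $127 goes to coinsurance; coinsurance $127 × 15% = $19.05. Traveler pays $1,027.05; OOP now $1,027.05.
#2 ($6,013): deductible met; 15% of $6,013 = $901.95. Traveler owes $901.95 (running OOP $1,929).
#3 ($309): deductible met; 15% of $309 = $46.35. Traveler pays $46.35; OOP now $1,975.35.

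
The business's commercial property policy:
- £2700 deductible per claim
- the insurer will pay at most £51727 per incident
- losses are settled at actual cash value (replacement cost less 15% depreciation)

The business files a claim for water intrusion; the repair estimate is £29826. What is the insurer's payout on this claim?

£22652.10

Depreciate 15%: the covered value is £29826 × 0.85 = £25352.10.
Subtract the deductible: £25352.10 − £2700 = £22652.10.
£22652.10 is within the £51727 limit, so the insurer pays £22652.10.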